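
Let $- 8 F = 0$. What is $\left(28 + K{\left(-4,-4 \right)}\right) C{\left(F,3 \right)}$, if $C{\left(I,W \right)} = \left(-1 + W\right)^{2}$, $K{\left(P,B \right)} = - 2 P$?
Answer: $144$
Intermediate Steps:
$F = 0$ ($F = \left(- \frac{1}{8}\right) 0 = 0$)
$\left(28 + K{\left(-4,-4 \right)}\right) C{\left(F,3 \right)} = \left(28 - -8\right) \left(-1 + 3\right)^{2} = \left(28 + 8\right) 2^{2} = 36 \cdot 4 = 144$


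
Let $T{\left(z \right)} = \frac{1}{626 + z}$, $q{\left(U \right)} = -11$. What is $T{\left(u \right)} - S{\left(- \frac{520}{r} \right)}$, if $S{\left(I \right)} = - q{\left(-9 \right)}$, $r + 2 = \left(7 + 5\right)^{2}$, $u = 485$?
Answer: $- \frac{12220}{1111} \approx -10.999$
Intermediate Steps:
$r = 142$ ($r = -2 + \left(7 + 5\right)^{2} = -2 + 12^{2} = -2 + 144 = 142$)
$S{\left(I \right)} = 11$ ($S{\left(I \right)} = \left(-1\right) \left(-11\right) = 11$)
$T{\left(u \right)} - S{\left(- \frac{520}{r} \right)} = \frac{1}{626 + 485} - 11 = \frac{1}{1111} - 11 = - \frac{12220}{1111}$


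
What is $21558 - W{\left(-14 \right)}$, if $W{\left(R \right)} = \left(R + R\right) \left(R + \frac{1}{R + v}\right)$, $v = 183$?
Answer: $\frac{3577082}{169} \approx 21166.0$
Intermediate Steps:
$W{\left(R \right)} = 2 R \left(R + \frac{1}{183 + R}\right)$ ($W{\left(R \right)} = \left(R + R\right) \left(R + \frac{1}{R + 183}\right) = 2 R \left(R + \frac{1}{183 + R}\right)$)
$21558 - W{\left(-14 \right)} = 21558 - 2 \left(-14\right) \frac{1}{183 - 14} \left(1 + \left(-14\right)^{2} + 183 \left(-14\right)\right) = 21558 - 2 \left(-14\right) \frac{1}{169} \left(1 + 196 - 2562\right) = 21558 - 2 \left(-14\right) \frac{1}{169} \left(-2365\right) = 21558 - \frac{66220}{169} = \frac{3577082}{169}$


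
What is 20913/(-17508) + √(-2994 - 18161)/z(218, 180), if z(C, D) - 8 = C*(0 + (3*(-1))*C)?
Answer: -6971/5836 - I*√21155/142564 ≈ -1.1945 - 0.0010202*I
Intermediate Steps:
z(C, D) = 8 - 3*C² (z(C, D) = 8 + C*(0 + (3*(-1))*C) = 8 + C*(0 - 3*C) = 8 + C*(-3*C) = 8 - 3*C²)
20913/(-17508) + √(-2994 - 18161)/z(218, 180) = 20913/(-17508) + √(-2994 - 18161)/(8 - 3*218²) = 20913*(-1/17508) + √(-21155)/(8 - 3*47524) = -6971/5836 + (I*√21155)/(8 - 142572) = -6971/5836 + (I*√21155)/(-142564) = -6971/5836 + (I*√21155)*(-1/142564) = -6971/5836 - I*√21155/142564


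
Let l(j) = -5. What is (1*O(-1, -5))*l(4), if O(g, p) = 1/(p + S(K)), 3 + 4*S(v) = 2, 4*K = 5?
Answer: 20/21 ≈ 0.95238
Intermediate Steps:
K = 5/4 (K = (1/4)*5 = 5/4 ≈ 1.2500)
S(v) = -1/4 (S(v) = -3/4 + (1/4)*2 = -3/4 + 1/2 = -1/4)
O(g, p) = 1/(-1/4 + p) (O(g, p) = 1/(p - 1/4) = 1/(-1/4 + p))
(1*O(-1, -5))*l(4) = (1*(4/(-1 + 4*(-5))))*(-5) = (1*(4/(-1 - 20)))*(-5) = (1*(4/(-21)))*(-5) = (1*(4*(-1/21)))*(-5) = (1*(-4/21))*(-5) = -4/21*(-5) = 20/21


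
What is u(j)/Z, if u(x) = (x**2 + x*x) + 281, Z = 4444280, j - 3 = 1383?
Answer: 3842273/4444280 ≈ 0.86454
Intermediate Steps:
j = 1386 (j = 3 + 1383 = 1386)
u(x) = 281 + 2*x**2 (u(x) = (x**2 + x**2) + 281 = 2*x**2 + 281 = 281 + 2*x**2)
u(j)/Z = (281 + 2*1386**2)/4444280 = (281 + 2*1920996)*(1/4444280) = (281 + 3841992)*(1/4444280) = 3842273*(1/4444280) = 3842273/4444280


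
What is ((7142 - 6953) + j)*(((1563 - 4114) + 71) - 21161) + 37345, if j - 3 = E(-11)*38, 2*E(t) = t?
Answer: 439242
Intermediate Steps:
E(t) = t/2
j = -206 (j = 3 + ((½)*(-11))*38 = 3 - 11/2*38 = 3 - 209 = -206)
((7142 - 6953) + j)*(((1563 - 4114) + 71) - 21161) + 37345 = ((7142 - 6953) - 206)*(((1563 - 4114) + 71) - 21161) + 37345 = (189 - 206)*((-2551 + 71) - 21161) + 37345 = -17*(-2480 - 21161) + 37345 = -17*(-23641) + 37345 = 401897 + 37345 = 439242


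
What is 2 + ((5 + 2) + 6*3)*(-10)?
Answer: -248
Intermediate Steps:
2 + ((5 + 2) + 6*3)*(-10) = 2 + (7 + 18)*(-10) = 2 + 25*(-10) = 2 - 250 = -248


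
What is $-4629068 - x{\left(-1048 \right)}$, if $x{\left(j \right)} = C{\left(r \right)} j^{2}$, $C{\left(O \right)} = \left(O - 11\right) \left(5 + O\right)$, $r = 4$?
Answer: $64564084$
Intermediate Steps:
$C{\left(O \right)} = \left(-11 + O\right) \left(5 + O\right)$
$x{\left(j \right)} = - 63 j^{2}$ ($x{\left(j \right)} = \left(-55 + 4^{2} - 24\right) j^{2} = \left(-55 + 16 - 24\right) j^{2} = - 63 j^{2}$)
$-4629068 - x{\left(-1048 \right)} = -4629068 - - 63 \left(-1048\right)^{2} = -4629068 - \left(-63\right) 1098304 = -4629068 - -69193152 = -4629068 + 69193152 = 64564084$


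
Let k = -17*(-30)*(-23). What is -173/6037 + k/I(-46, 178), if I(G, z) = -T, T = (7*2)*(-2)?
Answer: -35409427/84518 ≈ -418.96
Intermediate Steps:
k = -11730 (k = -(-510)*(-23) = -1*11730 = -11730)
T = -28 (T = 14*(-2) = -28)
I(G, z) = 28 (I(G, z) = -1*(-28) = 28)
-173/6037 + k/I(-46, 178) = -173/6037 - 11730/28 = -173*1/6037 - 11730*1/28 = -173/6037 - 5865/14 = -35409427/84518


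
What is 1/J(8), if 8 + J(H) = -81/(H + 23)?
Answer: -31/329 ≈ -0.094225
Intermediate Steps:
J(H) = -8 - 81/(23 + H) (J(H) = -8 - 81/(H + 23) = -8 - 81/(23 + H))
1/J(8) = 1/((-265 - 8*8)/(23 + 8)) = 1/((-265 - 64)/31) = 1/((1/31)*(-329)) = 1/(-329/31) = -31/329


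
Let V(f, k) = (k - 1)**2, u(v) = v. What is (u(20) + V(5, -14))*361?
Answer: 88445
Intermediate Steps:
V(f, k) = (-1 + k)**2
(u(20) + V(5, -14))*361 = (20 + (-1 - 14)**2)*361 = (20 + (-15)**2)*361 = (20 + 225)*361 = 245*361 = 88445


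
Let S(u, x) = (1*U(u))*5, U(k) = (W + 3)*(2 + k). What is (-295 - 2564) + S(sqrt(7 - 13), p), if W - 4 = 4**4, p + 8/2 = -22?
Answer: -229 + 1315*I*sqrt(6) ≈ -229.0 + 3221.1*I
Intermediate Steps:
p = -26 (p = -4 - 22 = -26)
W = 260 (W = 4 + 4**4 = 4 + 256 = 260)
U(k) = 526 + 263*k (U(k) = (260 + 3)*(2 + k) = 263*(2 + k) = 526 + 263*k)
S(u, x) = 2630 + 1315*u (S(u, x) = (1*(526 + 263*u))*5 = (526 + 263*u)*5 = 2630 + 1315*u)
(-295 - 2564) + S(sqrt(7 - 13), p) = (-295 - 2564) + (2630 + 1315*sqrt(7 - 13)) = -2859 + (2630 + 1315*sqrt(-6)) = -2859 + (2630 + 1315*(I*sqrt(6))) = -2859 + (2630 + 1315*I*sqrt(6)) = -229 + 1315*I*sqrt(6)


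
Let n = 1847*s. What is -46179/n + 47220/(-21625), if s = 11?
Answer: -391597923/87871025 ≈ -4.4565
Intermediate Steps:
n = 20317 (n = 1847*11 = 20317)
-46179/n + 47220/(-21625) = -46179/20317 + 47220/(-21625) = -46179*1/20317 + 47220*(-1/21625) = -46179/20317 - 9444/4325 = -391597923/87871025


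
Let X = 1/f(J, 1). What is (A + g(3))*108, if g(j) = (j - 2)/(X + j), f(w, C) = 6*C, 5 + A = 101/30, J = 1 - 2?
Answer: -13518/95 ≈ -142.29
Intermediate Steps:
J = -1
A = -49/30 (A = -5 + 101/30 = -49/30 ≈ -1.6333)
X = 1/6 (X = 1/(6*1) = 1/6 ≈ 0.16667)
g(j) = (-2 + j)/(1/6 + j) (g(j) = (j - 2)/(1/6 + j) = (-2 + j)/(1/6 + j))
(A + g(3))*108 = (-49/30 + 6*(-2 + 3)/(1 + 6*3))*108 = (-49/30 + 6*1/(1 + 18))*108 = (-49/30 + 6*1/19)*108 = (-49/30 + 6*(1/19)*1)*108 = (-49/30 + 6/19)*108 = -751/570*108 = -13518/95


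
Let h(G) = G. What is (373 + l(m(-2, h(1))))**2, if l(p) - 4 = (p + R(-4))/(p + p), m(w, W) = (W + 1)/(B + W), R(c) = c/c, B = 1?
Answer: 142884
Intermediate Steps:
R(c) = 1
m(w, W) = 1 (m(w, W) = (W + 1)/(1 + W) = (1 + W)/(1 + W) = 1)
l(p) = 4 + (1 + p)/(2*p) (l(p) = 4 + (p + 1)/(p + p) = 4 + (1 + p)/((2*p)) = 4 + (1 + p)*(1/(2*p)) = 4 + (1 + p)/(2*p))
(373 + l(m(-2, h(1))))**2 = (373 + (1/2)*(1 + 9*1)/1)**2 = (373 + (1/2)*1*(1 + 9))**2 = (373 + (1/2)*1*10)**2 = (373 + 5)**2 = 378**2 = 142884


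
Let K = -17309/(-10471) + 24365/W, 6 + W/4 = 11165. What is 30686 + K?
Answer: 14343159529855/467383556 ≈ 30688.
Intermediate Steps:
W = 44636 (W = -24 + 4*11165 = -24 + 44660 = 44636)
K = 1027730439/467383556 (K = -17309/(-10471) + 24365/44636 = -17309*(-1/10471) + 24365*(1/44636) = 17309/10471 + 24365/44636 = 1027730439/467383556 ≈ 2.1989)
30686 + K = 30686 + 1027730439/467383556 = 14343159529855/467383556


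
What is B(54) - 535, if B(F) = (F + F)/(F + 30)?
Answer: -3736/7 ≈ -533.71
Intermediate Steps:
B(F) = 2*F/(30 + F) (B(F) = (2*F)/(30 + F) = 2*F/(30 + F))
B(54) - 535 = 2*54/(30 + 54) - 535 = 2*54/84 - 535 = 2*54*(1/84) - 535 = 9/7 - 535 = -3736/7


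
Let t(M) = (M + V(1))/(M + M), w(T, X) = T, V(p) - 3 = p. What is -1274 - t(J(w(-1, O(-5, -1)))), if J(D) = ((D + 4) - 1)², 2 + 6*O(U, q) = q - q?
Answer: -1275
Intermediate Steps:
O(U, q) = -⅓ (O(U, q) = -⅓ + (q - q)/6 = -⅓ + (⅙)*0 = -⅓ + 0 = -⅓)
V(p) = 3 + p
J(D) = (3 + D)² (J(D) = ((4 + D) - 1)² = (3 + D)²)
t(M) = (4 + M)/(2*M) (t(M) = (M + (3 + 1))/(M + M) = (M + 4)/((2*M)) = (4 + M)*(1/(2*M)) = (4 + M)/(2*M))
-1274 - t(J(w(-1, O(-5, -1)))) = -1274 - (4 + (3 - 1)²)/(2*((3 - 1)²)) = -1274 - (4 + 2²)/(2*(2²)) = -1274 - (4 + 4)/(2*4) = -1274 - 8/(2*4) = -1274 - 1*1 = -1274 - 1 = -1275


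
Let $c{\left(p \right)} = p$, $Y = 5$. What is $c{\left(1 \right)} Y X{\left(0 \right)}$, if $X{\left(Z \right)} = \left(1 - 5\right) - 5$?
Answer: $-45$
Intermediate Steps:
$X{\left(Z \right)} = -9$ ($X{\left(Z \right)} = -4 - 5 = -9$)
$c{\left(1 \right)} Y X{\left(0 \right)} = 1 \cdot 5 \left(-9\right) = 5 \left(-9\right) = -45$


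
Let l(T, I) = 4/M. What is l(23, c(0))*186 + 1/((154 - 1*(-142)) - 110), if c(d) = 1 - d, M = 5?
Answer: 138389/930 ≈ 148.81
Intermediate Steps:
l(T, I) = ⅘ (l(T, I) = 4/5 = 4*(⅕) = ⅘)
l(23, c(0))*186 + 1/((154 - 1*(-142)) - 110) = (⅘)*186 + 1/((154 - 1*(-142)) - 110) = 744/5 + 1/((154 + 142) - 110) = 744/5 + 1/(296 - 110) = 744/5 + 1/186 = 138389/930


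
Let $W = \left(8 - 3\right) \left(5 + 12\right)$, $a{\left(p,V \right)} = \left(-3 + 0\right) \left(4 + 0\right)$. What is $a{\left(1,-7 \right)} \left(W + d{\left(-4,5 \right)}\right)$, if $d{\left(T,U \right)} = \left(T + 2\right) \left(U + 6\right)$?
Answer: $-756$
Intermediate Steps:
$a{\left(p,V \right)} = -12$ ($a{\left(p,V \right)} = \left(-3\right) 4 = -12$)
$W = 85$ ($W = 5 \cdot 17 = 85$)
$d{\left(T,U \right)} = \left(2 + T\right) \left(6 + U\right)$
$a{\left(1,-7 \right)} \left(W + d{\left(-4,5 \right)}\right) = - 12 \left(85 + \left(12 + 2 \cdot 5 + 6 \left(-4\right) - 20\right)\right) = - 12 \left(85 + \left(12 + 10 - 24 - 20\right)\right) = - 12 \left(85 - 22\right) = \left(-12\right) 63 = -756$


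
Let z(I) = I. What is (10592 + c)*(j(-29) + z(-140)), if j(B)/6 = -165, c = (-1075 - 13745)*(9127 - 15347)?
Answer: -104175820960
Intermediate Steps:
c = 92180400 (c = -14820*(-6220) = 92180400)
j(B) = -990 (j(B) = 6*(-165) = -990)
(10592 + c)*(j(-29) + z(-140)) = (10592 + 92180400)*(-990 - 140) = 92190992*(-1130) = -104175820960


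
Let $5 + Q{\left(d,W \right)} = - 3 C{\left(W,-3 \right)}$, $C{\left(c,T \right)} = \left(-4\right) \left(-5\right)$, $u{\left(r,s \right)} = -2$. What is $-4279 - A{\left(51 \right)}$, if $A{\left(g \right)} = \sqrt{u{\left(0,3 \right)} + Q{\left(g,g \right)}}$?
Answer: $-4279 - i \sqrt{67} \approx -4279.0 - 8.1853 i$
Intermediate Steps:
$C{\left(c,T \right)} = 20$
$Q{\left(d,W \right)} = -65$ ($Q{\left(d,W \right)} = -5 - 60 = -65$)
$A{\left(g \right)} = i \sqrt{67}$ ($A{\left(g \right)} = \sqrt{-2 - 65} = \sqrt{-67} = i \sqrt{67}$)
$-4279 - A{\left(51 \right)} = -4279 - i \sqrt{67}$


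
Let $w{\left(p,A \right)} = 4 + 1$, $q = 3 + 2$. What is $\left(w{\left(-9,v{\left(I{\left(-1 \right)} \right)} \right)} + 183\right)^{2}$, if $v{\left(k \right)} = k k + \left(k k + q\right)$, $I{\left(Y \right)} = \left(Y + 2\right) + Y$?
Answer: $35344$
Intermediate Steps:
$q = 5$
$I{\left(Y \right)} = 2 + 2 Y$ ($I{\left(Y \right)} = \left(2 + Y\right) + Y = 2 + 2 Y$)
$v{\left(k \right)} = 5 + 2 k^{2}$ ($v{\left(k \right)} = k k + \left(k k + 5\right) = k^{2} + \left(k^{2} + 5\right) = k^{2} + \left(5 + k^{2}\right) = 5 + 2 k^{2}$)
$w{\left(p,A \right)} = 5$
$\left(w{\left(-9,v{\left(I{\left(-1 \right)} \right)} \right)} + 183\right)^{2} = \left(5 + 183\right)^{2} = 188^{2} = 35344$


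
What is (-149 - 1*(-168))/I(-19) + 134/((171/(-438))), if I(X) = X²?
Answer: -19561/57 ≈ -343.18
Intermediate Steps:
(-149 - 1*(-168))/I(-19) + 134/((171/(-438))) = (-149 - 1*(-168))/((-19)²) + 134/((171/(-438))) = (-149 + 168)/361 + 134/((171*(-1/438))) = 19*(1/361) + 134/(-57/146) = 1/19 + 134*(-146/57) = 1/19 - 19564/57 = -19561/57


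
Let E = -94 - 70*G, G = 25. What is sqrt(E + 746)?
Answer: 3*I*sqrt(122) ≈ 33.136*I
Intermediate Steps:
E = -1844 (E = -94 - 70*25 = -94 - 1750 = -1844)
sqrt(E + 746) = sqrt(-1844 + 746) = sqrt(-1098) = 3*I*sqrt(122)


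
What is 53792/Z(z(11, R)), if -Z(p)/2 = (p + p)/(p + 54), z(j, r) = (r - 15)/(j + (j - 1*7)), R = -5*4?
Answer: 2084440/7 ≈ 2.9778e+5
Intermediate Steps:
R = -20
z(j, r) = (-15 + r)/(-7 + 2*j) (z(j, r) = (-15 + r)/(j + (j - 7)) = (-15 + r)/(j + (-7 + j)) = (-15 + r)/(-7 + 2*j))
Z(p) = -4*p/(54 + p) (Z(p) = -2*(p + p)/(p + 54) = -2*2*p/(54 + p) = -4*p/(54 + p))
53792/Z(z(11, R)) = 53792/((-4*(-15 - 20)/(-7 + 2*11)/(54 + (-15 - 20)/(-7 + 2*11)))) = 53792/((-4*-35/(-7 + 22)/(54 - 35/(-7 + 22)))) = 53792/((-4*-35/15/(54 - 35/15))) = 53792/((-4*(1/15)*(-35)/(54 + (1/15)*(-35)))) = 53792/((-4*(-7/3)/(54 - 7/3))) = 53792/((-4*(-7/3)/155/3)) = 53792/((-4*(-7/3)*3/155)) = 53792/(28/155) = 53792*(155/28) = 2084440/7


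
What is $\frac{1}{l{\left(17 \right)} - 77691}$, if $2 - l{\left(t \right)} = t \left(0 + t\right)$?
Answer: $- \frac{1}{77978} \approx -1.2824 \cdot 10^{-5}$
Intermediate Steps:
$l{\left(t \right)} = 2 - t^{2}$ ($l{\left(t \right)} = 2 - t \left(0 + t\right) = 2 - t t = 2 - t^{2}$)
$\frac{1}{l{\left(17 \right)} - 77691} = \frac{1}{\left(2 - 17^{2}\right) - 77691} = \frac{1}{\left(2 - 289\right) - 77691} = \frac{1}{-287 - 77691} = \frac{1}{-77978} = - \frac{1}{77978}$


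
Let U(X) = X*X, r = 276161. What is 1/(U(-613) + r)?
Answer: 1/651930 ≈ 1.5339e-6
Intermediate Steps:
U(X) = X**2
1/(U(-613) + r) = 1/((-613)**2 + 276161) = 1/(375769 + 276161) = 1/651930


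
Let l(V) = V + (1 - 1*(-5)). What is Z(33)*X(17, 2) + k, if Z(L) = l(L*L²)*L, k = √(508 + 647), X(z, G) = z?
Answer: 20164023 + √1155 ≈ 2.0164e+7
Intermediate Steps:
k = √1155 ≈ 33.985
l(V) = 6 + V (l(V) = V + (1 + 5) = V + 6 = 6 + V)
Z(L) = L*(6 + L³) (Z(L) = (6 + L*L²)*L = (6 + L³)*L = L*(6 + L³))
Z(33)*X(17, 2) + k = (33*(6 + 33³))*17 + √1155 = (33*(6 + 35937))*17 + √1155 = (33*35943)*17 + √1155 = 1186119*17 + √1155 = 20164023 + √1155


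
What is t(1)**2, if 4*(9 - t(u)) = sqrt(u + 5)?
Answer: (36 - sqrt(6))**2/16 ≈ 70.352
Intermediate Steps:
t(u) = 9 - sqrt(5 + u)/4 (t(u) = 9 - sqrt(u + 5)/4 = 9 - sqrt(5 + u)/4)
t(1)**2 = (9 - sqrt(5 + 1)/4)**2 = (9 - sqrt(6)/4)**2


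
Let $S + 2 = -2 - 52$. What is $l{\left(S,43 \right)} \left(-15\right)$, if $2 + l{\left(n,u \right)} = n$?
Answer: $870$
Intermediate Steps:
$S = -56$ ($S = -2 - 54 = -56$)
$l{\left(n,u \right)} = -2 + n$
$l{\left(S,43 \right)} \left(-15\right) = \left(-2 - 56\right) \left(-15\right) = \left(-58\right) \left(-15\right) = 870$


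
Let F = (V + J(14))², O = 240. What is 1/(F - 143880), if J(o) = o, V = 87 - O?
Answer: -1/124559 ≈ -8.0283e-6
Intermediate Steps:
V = -153 (V = 87 - 1*240 = 87 - 240 = -153)
F = 19321 (F = (-153 + 14)² = (-139)² = 19321)
1/(F - 143880) = 1/(19321 - 143880) = 1/(-124559) = -1/124559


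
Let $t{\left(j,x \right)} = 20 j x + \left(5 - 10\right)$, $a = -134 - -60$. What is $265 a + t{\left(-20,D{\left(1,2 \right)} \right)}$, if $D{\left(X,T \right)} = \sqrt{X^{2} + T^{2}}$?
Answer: $-19615 - 400 \sqrt{5} \approx -20509.0$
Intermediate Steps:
$D{\left(X,T \right)} = \sqrt{T^{2} + X^{2}}$
$a = -74$ ($a = -134 + 60 = -74$)
$t{\left(j,x \right)} = -5 + 20 j x$ ($t{\left(j,x \right)} = 20 j x + \left(5 - 10\right) = 20 j x - 5 = -5 + 20 j x$)
$265 a + t{\left(-20,D{\left(1,2 \right)} \right)} = 265 \left(-74\right) + \left(-5 + 20 \left(-20\right) \sqrt{2^{2} + 1^{2}}\right) = -19610 + \left(-5 + 20 \left(-20\right) \sqrt{4 + 1}\right) = -19610 + \left(-5 + 20 \left(-20\right) \sqrt{5}\right) = -19610 - \left(5 + 400 \sqrt{5}\right) = -19615 - 400 \sqrt{5}$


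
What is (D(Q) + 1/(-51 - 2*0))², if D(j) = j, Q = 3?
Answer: 23104/2601 ≈ 8.8827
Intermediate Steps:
(D(Q) + 1/(-51 - 2*0))² = (3 + 1/(-51 - 2*0))² = (3 + 1/(-51 + 0))² = (3 + 1/(-51))² = (3 - 1/51)² = (152/51)² = 23104/2601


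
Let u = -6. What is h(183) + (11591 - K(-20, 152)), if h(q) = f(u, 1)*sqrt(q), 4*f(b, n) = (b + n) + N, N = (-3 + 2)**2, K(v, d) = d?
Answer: 11439 - sqrt(183) ≈ 11425.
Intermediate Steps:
N = 1 (N = (-1)**2 = 1)
f(b, n) = 1/4 + b/4 + n/4 (f(b, n) = ((b + n) + 1)/4 = (1 + b + n)/4 = 1/4 + b/4 + n/4)
h(q) = -sqrt(q) (h(q) = (1/4 + (1/4)*(-6) + (1/4)*1)*sqrt(q) = (1/4 - 3/2 + 1/4)*sqrt(q) = -sqrt(q))
h(183) + (11591 - K(-20, 152)) = -sqrt(183) + (11591 - 1*152) = -sqrt(183) + (11591 - 152) = -sqrt(183) + 11439 = 11439 - sqrt(183)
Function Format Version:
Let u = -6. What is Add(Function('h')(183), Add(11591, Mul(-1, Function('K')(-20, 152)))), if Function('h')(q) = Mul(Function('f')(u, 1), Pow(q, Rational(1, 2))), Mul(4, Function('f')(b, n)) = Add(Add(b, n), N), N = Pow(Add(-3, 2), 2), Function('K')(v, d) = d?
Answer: Add(11439, Mul(-1, Pow(183, Rational(1, 2)))) ≈ 11425.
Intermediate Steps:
N = 1 (N = Pow(-1, 2) = 1)
Function('f')(b, n) = Add(Rational(1, 4), Mul(Rational(1, 4), b), Mul(Rational(1, 4), n)) (Function('f')(b, n) = Mul(Rational(1, 4), Add(Add(b, n), 1)) = Mul(Rational(1, 4), Add(1, b, n)) = Add(Rational(1, 4), Mul(Rational(1, 4), b), Mul(Rational(1, 4), n)))
Function('h')(q) = Mul(-1, Pow(q, Rational(1, 2))) (Function('h')(q) = Mul(Add(Rational(1, 4), Mul(Rational(1, 4), -6), Mul(Rational(1, 4), 1)), Pow(q, Rational(1, 2))) = Mul(Add(Rational(1, 4), Rational(-3, 2), Rational(1, 4)), Pow(q, Rational(1, 2))) = Mul(-1, Pow(q, Rational(1, 2))))
Add(Function('h')(183), Add(11591, Mul(-1, Function('K')(-20, 152)))) = Add(Mul(-1, Pow(183, Rational(1, 2))), Add(11591, Mul(-1, 152))) = Add(Mul(-1, Pow(183, Rational(1, 2))), Add(11591, -152)) = Add(Mul(-1, Pow(183, Rational(1, 2))), 11439) = Add(11439, Mul(-1, Pow(183, Rational(1, 2))))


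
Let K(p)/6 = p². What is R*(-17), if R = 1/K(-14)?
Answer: -17/1176 ≈ -0.014456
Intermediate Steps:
K(p) = 6*p²
R = 1/1176 (R = 1/(6*(-14)²) = 1/(6*196) = 1/1176 ≈ 0.00085034)
R*(-17) = (1/1176)*(-17) = -17/1176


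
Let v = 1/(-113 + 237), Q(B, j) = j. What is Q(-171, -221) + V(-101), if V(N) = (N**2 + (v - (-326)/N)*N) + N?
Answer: 1265319/124 ≈ 10204.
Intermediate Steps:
v = 1/124 ≈ 0.0080645
V(N) = N + N**2 + N*(1/124 + 326/N) (V(N) = (N**2 + (1/124 - (-326)/N)*N) + N = (N**2 + (1/124 + 326/N)*N) + N = (N**2 + N*(1/124 + 326/N)) + N = N + N**2 + N*(1/124 + 326/N))
Q(-171, -221) + V(-101) = -221 + (326 + (-101)**2 + (125/124)*(-101)) = -221 + (326 + 10201 - 12625/124) = -221 + 1292723/124 = 1265319/124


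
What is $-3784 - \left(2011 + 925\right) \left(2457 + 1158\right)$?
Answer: $-10617424$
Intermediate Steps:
$-3784 - \left(2011 + 925\right) \left(2457 + 1158\right) = -3784 - 2936 \cdot 3615 = -3784 - 10613640 = -10617424$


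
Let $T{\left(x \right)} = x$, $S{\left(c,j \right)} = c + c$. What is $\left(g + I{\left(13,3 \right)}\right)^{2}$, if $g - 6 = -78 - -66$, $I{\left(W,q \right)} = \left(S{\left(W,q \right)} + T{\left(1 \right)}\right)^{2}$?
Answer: $522729$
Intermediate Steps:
$S{\left(c,j \right)} = 2 c$
$I{\left(W,q \right)} = \left(1 + 2 W\right)^{2}$ ($I{\left(W,q \right)} = \left(2 W + 1\right)^{2} = \left(1 + 2 W\right)^{2}$)
$g = -6$ ($g = 6 - 12 = -6$)
$\left(g + I{\left(13,3 \right)}\right)^{2} = \left(-6 + \left(1 + 2 \cdot 13\right)^{2}\right)^{2} = \left(-6 + \left(1 + 26\right)^{2}\right)^{2} = \left(-6 + 27^{2}\right)^{2} = \left(-6 + 729\right)^{2} = 723^{2} = 522729$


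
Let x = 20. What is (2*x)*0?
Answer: 0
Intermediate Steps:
(2*x)*0 = (2*20)*0 = 40*0 = 0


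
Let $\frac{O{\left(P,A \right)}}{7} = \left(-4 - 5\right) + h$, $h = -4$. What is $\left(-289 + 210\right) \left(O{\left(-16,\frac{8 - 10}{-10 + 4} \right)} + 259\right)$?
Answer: $-13272$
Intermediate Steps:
$O{\left(P,A \right)} = -91$ ($O{\left(P,A \right)} = 7 \left(\left(-4 - 5\right) - 4\right) = 7 \left(-9 - 4\right) = 7 \left(-13\right) = -91$)
$\left(-289 + 210\right) \left(O{\left(-16,\frac{8 - 10}{-10 + 4} \right)} + 259\right) = \left(-289 + 210\right) \left(-91 + 259\right) = \left(-79\right) 168 = -13272$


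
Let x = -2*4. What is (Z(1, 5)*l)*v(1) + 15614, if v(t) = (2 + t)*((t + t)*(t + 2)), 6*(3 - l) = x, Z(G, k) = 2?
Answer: 15770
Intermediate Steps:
x = -8
l = 13/3 (l = 3 - ⅙*(-8) = 3 + 4/3 = 13/3 ≈ 4.3333)
v(t) = 2*t*(2 + t)² (v(t) = (2 + t)*((2*t)*(2 + t)) = (2 + t)*(2*t*(2 + t)) = 2*t*(2 + t)²)
(Z(1, 5)*l)*v(1) + 15614 = (2*(13/3))*(2*1*(2 + 1)²) + 15614 = 26*(2*1*3²)/3 + 15614 = 26*(2*1*9)/3 + 15614 = (26/3)*18 + 15614 = 156 + 15614 = 15770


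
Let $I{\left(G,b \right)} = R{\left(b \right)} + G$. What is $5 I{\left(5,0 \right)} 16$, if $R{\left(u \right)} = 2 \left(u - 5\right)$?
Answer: $-400$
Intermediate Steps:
$R{\left(u \right)} = -10 + 2 u$ ($R{\left(u \right)} = 2 \left(-5 + u\right) = -10 + 2 u$)
$I{\left(G,b \right)} = -10 + G + 2 b$ ($I{\left(G,b \right)} = \left(-10 + 2 b\right) + G = -10 + G + 2 b$)
$5 I{\left(5,0 \right)} 16 = 5 \left(-10 + 5 + 2 \cdot 0\right) 16 = 5 \left(-10 + 5 + 0\right) 16 = 5 \left(-5\right) 16 = \left(-25\right) 16 = -400$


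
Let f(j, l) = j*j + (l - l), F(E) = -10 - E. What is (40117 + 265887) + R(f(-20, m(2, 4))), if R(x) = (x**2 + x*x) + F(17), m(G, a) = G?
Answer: 625977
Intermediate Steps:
f(j, l) = j**2 (f(j, l) = j**2 + 0 = j**2)
R(x) = -27 + 2*x**2 (R(x) = (x**2 + x*x) + (-10 - 1*17) = (x**2 + x**2) + (-10 - 17) = 2*x**2 - 27 = -27 + 2*x**2)
(40117 + 265887) + R(f(-20, m(2, 4))) = (40117 + 265887) + (-27 + 2*((-20)**2)**2) = 306004 + (-27 + 2*400**2) = 306004 + (-27 + 2*160000) = 306004 + (-27 + 320000) = 306004 + 319973 = 625977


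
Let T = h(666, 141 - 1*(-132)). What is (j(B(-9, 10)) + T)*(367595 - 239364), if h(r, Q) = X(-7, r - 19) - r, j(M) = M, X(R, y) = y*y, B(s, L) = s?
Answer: 53592094754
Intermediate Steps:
X(R, y) = y**2
h(r, Q) = (-19 + r)**2 - r (h(r, Q) = (r - 19)**2 - r = (-19 + r)**2 - r)
T = 417943 (T = (-19 + 666)**2 - 1*666 = 647**2 - 666 = 418609 - 666 = 417943)
(j(B(-9, 10)) + T)*(367595 - 239364) = (-9 + 417943)*(367595 - 239364) = 417934*128231 = 53592094754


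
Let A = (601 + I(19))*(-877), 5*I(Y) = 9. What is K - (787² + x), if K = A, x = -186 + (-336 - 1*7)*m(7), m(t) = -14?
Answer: -5763203/5 ≈ -1.1526e+6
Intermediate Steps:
I(Y) = 9/5 (I(Y) = (⅕)*9 = 9/5)
x = 4616 (x = -186 + (-336 - 1*7)*(-14) = -186 + (-336 - 7)*(-14) = -186 - 343*(-14) = -186 + 4802 = 4616)
A = -2643278/5 (A = (601 + 9/5)*(-877) = (3014/5)*(-877) = -2643278/5 ≈ -5.2866e+5)
K = -2643278/5 ≈ -5.2866e+5
K - (787² + x) = -2643278/5 - (787² + 4616) = -2643278/5 - (619369 + 4616) = -2643278/5 - 1*623985 = -2643278/5 - 623985 = -5763203/5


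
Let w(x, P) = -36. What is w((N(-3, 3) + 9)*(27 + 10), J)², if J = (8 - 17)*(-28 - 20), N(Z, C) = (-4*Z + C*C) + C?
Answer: 1296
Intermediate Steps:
N(Z, C) = C + C² - 4*Z (N(Z, C) = (-4*Z + C²) + C = (C² - 4*Z) + C = C + C² - 4*Z)
J = 432 (J = -9*(-48) = 432)
w((N(-3, 3) + 9)*(27 + 10), J)² = (-36)² = 1296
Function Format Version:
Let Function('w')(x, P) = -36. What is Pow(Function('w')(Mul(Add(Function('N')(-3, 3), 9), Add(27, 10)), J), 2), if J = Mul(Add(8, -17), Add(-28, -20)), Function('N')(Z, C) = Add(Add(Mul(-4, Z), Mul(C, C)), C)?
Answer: 1296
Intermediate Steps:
Function('N')(Z, C) = Add(C, Pow(C, 2), Mul(-4, Z)) (Function('N')(Z, C) = Add(Add(Mul(-4, Z), Pow(C, 2)), C) = Add(Add(Pow(C, 2), Mul(-4, Z)), C) = Add(C, Pow(C, 2), Mul(-4, Z)))
J = 432 (J = Mul(-9, -48) = 432)
Pow(Function('w')(Mul(Add(Function('N')(-3, 3), 9), Add(27, 10)), J), 2) = Pow(-36, 2) = 1296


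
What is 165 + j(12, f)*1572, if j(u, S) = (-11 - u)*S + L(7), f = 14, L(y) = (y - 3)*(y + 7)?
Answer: -417987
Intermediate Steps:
L(y) = (-3 + y)*(7 + y)
j(u, S) = 56 + S*(-11 - u) (j(u, S) = (-11 - u)*S + (-21 + 7**2 + 4*7) = S*(-11 - u) + (-21 + 49 + 28) = S*(-11 - u) + 56 = 56 + S*(-11 - u))
165 + j(12, f)*1572 = 165 + (56 - 11*14 - 1*14*12)*1572 = 165 + (56 - 154 - 168)*1572 = 165 - 266*1572 = 165 - 418152 = -417987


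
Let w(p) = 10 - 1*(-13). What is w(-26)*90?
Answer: 2070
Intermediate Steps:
w(p) = 23 (w(p) = 10 + 13 = 23)
w(-26)*90 = 23*90 = 2070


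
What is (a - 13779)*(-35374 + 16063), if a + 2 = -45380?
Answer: 1142458071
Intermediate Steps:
a = -45382 (a = -2 - 45380 = -45382)
(a - 13779)*(-35374 + 16063) = (-45382 - 13779)*(-35374 + 16063) = -59161*(-19311) = 1142458071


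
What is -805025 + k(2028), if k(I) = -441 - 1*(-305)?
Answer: -805161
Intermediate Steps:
k(I) = -136 (k(I) = -441 + 305 = -136)
-805025 + k(2028) = -805025 - 136 = -805161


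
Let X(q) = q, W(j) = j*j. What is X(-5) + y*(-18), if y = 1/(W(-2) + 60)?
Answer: -169/32 ≈ -5.2813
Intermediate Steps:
W(j) = j²
y = 1/64 (y = 1/((-2)² + 60) = 1/(4 + 60) = 1/64 ≈ 0.015625)
X(-5) + y*(-18) = -5 + (1/64)*(-18) = -5 - 9/32 = -169/32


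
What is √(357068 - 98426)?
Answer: 3*√28738 ≈ 508.57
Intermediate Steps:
√(357068 - 98426) = √258642 = 3*√28738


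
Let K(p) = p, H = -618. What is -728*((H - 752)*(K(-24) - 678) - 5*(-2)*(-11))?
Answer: -700066640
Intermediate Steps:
-728*((H - 752)*(K(-24) - 678) - 5*(-2)*(-11)) = -728*((-618 - 752)*(-24 - 678) - 5*(-2)*(-11)) = -728*(-1370*(-702) + 10*(-11)) = -728*(961740 - 110) = -728*961630 = -700066640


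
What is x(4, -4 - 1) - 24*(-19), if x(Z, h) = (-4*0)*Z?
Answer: 456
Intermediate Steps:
x(Z, h) = 0 (x(Z, h) = 0*Z = 0)
x(4, -4 - 1) - 24*(-19) = 0 - 24*(-19) = 0 + 456 = 456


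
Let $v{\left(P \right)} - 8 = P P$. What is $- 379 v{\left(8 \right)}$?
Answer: $-27288$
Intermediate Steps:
$v{\left(P \right)} = 8 + P^{2}$ ($v{\left(P \right)} = 8 + P P = 8 + P^{2}$)
$- 379 v{\left(8 \right)} = - 379 \left(8 + 8^{2}\right) = - 379 \left(8 + 64\right) = \left(-379\right) 72 = -27288$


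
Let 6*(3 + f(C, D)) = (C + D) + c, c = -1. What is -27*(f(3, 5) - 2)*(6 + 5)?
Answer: 2277/2 ≈ 1138.5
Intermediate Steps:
f(C, D) = -19/6 + C/6 + D/6 (f(C, D) = -3 + ((C + D) - 1)/6 = -3 + (-1 + C + D)/6 = -3 + (-⅙ + C/6 + D/6) = -19/6 + C/6 + D/6)
-27*(f(3, 5) - 2)*(6 + 5) = -27*((-19/6 + (⅙)*3 + (⅙)*5) - 2)*(6 + 5) = -27*((-19/6 + ½ + ⅚) - 2)*11 = -27*(-11/6 - 2)*11 = -(-207)*11/2 = -27*(-253/6) = 2277/2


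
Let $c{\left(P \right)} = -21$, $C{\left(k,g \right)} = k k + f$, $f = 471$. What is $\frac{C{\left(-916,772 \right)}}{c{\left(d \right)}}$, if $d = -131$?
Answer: $- \frac{839527}{21} \approx -39978.0$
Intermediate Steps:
$C{\left(k,g \right)} = 471 + k^{2}$ ($C{\left(k,g \right)} = k k + 471 = k^{2} + 471 = 471 + k^{2}$)
$\frac{C{\left(-916,772 \right)}}{c{\left(d \right)}} = \frac{471 + \left(-916\right)^{2}}{-21} = \left(471 + 839056\right) \left(- \frac{1}{21}\right) = 839527 \left(- \frac{1}{21}\right) = - \frac{839527}{21}$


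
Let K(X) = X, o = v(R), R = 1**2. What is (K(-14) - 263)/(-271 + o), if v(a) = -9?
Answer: 277/280 ≈ 0.98929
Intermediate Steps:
R = 1
o = -9
(K(-14) - 263)/(-271 + o) = (-14 - 263)/(-271 - 9) = -277/(-280) = -277*(-1/280) = 277/280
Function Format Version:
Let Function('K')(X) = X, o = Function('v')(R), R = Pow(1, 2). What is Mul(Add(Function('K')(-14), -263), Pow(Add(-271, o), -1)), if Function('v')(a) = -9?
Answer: Rational(277, 280) ≈ 0.98929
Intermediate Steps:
R = 1
o = -9
Mul(Add(Function('K')(-14), -263), Pow(Add(-271, o), -1)) = Mul(Add(-14, -263), Pow(Add(-271, -9), -1)) = Mul(-277, Pow(-280, -1)) = Mul(-277, Rational(-1, 280)) = Rational(277, 280)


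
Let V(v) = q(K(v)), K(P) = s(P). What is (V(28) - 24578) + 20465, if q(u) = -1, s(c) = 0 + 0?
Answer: -4114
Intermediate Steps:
s(c) = 0
K(P) = 0
V(v) = -1
(V(28) - 24578) + 20465 = (-1 - 24578) + 20465 = -24579 + 20465 = -4114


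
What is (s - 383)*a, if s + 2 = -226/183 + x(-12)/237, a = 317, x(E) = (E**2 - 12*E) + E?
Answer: -1764727271/14457 ≈ -1.2207e+5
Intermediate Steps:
x(E) = E**2 - 11*E
s = -29932/14457 (s = -2 + (-226/183 - 12*(-11 - 12)/237) = -2 + (-226*1/183 - 12*(-23)*(1/237)) = -2 + (-226/183 + 276*(1/237)) = -2 + (-226/183 + 92/79) = -2 - 1018/14457 = -29932/14457 ≈ -2.0704)
(s - 383)*a = (-29932/14457 - 383)*317 = -5566963/14457*317 = -1764727271/14457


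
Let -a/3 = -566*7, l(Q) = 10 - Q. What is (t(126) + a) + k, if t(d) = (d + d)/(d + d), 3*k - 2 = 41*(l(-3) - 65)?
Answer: 11177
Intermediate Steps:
a = 11886 (a = -(-1698)*7 = -3*(-3962) = 11886)
k = -710 (k = ⅔ + (41*((10 - 1*(-3)) - 65))/3 = ⅔ + (41*((10 + 3) - 65))/3 = ⅔ + (41*(13 - 65))/3 = ⅔ + (41*(-52))/3 = ⅔ + (⅓)*(-2132) = ⅔ - 2132/3 = -710)
t(d) = 1 (t(d) = (2*d)/((2*d)) = (2*d)*(1/(2*d)) = 1)
(t(126) + a) + k = (1 + 11886) - 710 = 11887 - 710 = 11177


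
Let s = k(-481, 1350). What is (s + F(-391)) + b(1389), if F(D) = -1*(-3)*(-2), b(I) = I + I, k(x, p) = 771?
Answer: 3543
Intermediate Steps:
s = 771
b(I) = 2*I
F(D) = -6 (F(D) = 3*(-2) = -6)
(s + F(-391)) + b(1389) = (771 - 6) + 2*1389 = 765 + 2778 = 3543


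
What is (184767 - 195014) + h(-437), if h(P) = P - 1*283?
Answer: -10967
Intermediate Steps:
h(P) = -283 + P (h(P) = P - 283 = -283 + P)
(184767 - 195014) + h(-437) = (184767 - 195014) + (-283 - 437) = -10247 - 720 = -10967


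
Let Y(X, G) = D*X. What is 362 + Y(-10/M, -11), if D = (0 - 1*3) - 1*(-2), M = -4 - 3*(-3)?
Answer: 364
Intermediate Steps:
M = 5 (M = -4 + 9 = 5)
D = -1 (D = (0 - 3) + 2 = -3 + 2 = -1)
Y(X, G) = -X
362 + Y(-10/M, -11) = 362 - (-10)/5 = 362 - 1*(-2) = 362 + 2 = 364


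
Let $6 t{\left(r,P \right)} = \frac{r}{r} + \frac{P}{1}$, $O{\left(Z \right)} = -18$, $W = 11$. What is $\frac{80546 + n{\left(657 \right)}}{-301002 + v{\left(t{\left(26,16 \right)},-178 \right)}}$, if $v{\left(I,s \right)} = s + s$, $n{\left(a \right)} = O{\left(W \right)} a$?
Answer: $- \frac{34360}{150679} \approx -0.22803$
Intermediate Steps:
$n{\left(a \right)} = - 18 a$
$t{\left(r,P \right)} = \frac{1}{6} + \frac{P}{6}$ ($t{\left(r,P \right)} = \frac{\frac{r}{r} + \frac{P}{1}}{6} = \frac{1 + P 1}{6} = \frac{1 + P}{6} = \frac{1}{6} + \frac{P}{6}$)
$v{\left(I,s \right)} = 2 s$
$\frac{80546 + n{\left(657 \right)}}{-301002 + v{\left(t{\left(26,16 \right)},-178 \right)}} = \frac{80546 - 11826}{-301002 + 2 \left(-178\right)} = \frac{80546 - 11826}{-301002 - 356} = \frac{68720}{-301358} = 68720 \left(- \frac{1}{301358}\right) = - \frac{34360}{150679}$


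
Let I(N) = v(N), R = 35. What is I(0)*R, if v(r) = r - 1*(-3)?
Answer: 105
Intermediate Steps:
v(r) = 3 + r (v(r) = r + 3 = 3 + r)
I(N) = 3 + N
I(0)*R = (3 + 0)*35 = 3*35 = 105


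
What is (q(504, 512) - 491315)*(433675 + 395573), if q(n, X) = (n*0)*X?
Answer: -407421981120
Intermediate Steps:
q(n, X) = 0 (q(n, X) = 0*X = 0)
(q(504, 512) - 491315)*(433675 + 395573) = (0 - 491315)*(433675 + 395573) = -491315*829248 = -407421981120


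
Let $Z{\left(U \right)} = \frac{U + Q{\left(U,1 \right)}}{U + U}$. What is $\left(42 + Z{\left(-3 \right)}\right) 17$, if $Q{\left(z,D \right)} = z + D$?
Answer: $\frac{4369}{6} \approx 728.17$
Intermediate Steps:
$Q{\left(z,D \right)} = D + z$
$Z{\left(U \right)} = \frac{1 + 2 U}{2 U}$ ($Z{\left(U \right)} = \frac{U + \left(1 + U\right)}{U + U} = \frac{1 + 2 U}{2 U}$)
$\left(42 + Z{\left(-3 \right)}\right) 17 = \left(42 + \frac{\frac{1}{2} - 3}{-3}\right) 17 = \left(42 - - \frac{5}{6}\right) 17 = \left(42 + \frac{5}{6}\right) 17 = \frac{257}{6} \cdot 17 = \frac{4369}{6}$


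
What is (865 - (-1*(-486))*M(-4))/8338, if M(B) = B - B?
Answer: 865/8338 ≈ 0.10374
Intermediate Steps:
M(B) = 0
(865 - (-1*(-486))*M(-4))/8338 = (865 - (-1*(-486))*0)/8338 = (865 - 486*0)*(1/8338) = (865 - 1*0)*(1/8338) = (865 + 0)*(1/8338) = 865*(1/8338) = 865/8338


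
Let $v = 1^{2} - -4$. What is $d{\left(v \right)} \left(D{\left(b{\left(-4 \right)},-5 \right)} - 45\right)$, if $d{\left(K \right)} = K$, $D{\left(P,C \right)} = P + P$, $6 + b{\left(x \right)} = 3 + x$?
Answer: $-295$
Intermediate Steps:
$v = 5$ ($v = 1 + 4 = 5$)
$b{\left(x \right)} = -3 + x$ ($b{\left(x \right)} = -6 + \left(3 + x\right) = -3 + x$)
$D{\left(P,C \right)} = 2 P$
$d{\left(v \right)} \left(D{\left(b{\left(-4 \right)},-5 \right)} - 45\right) = 5 \left(2 \left(-3 - 4\right) - 45\right) = 5 \left(2 \left(-7\right) - 45\right) = 5 \left(-14 - 45\right) = 5 \left(-59\right) = -295$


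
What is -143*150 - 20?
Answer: -21470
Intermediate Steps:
-143*150 - 20 = -21450 - 20 = -21470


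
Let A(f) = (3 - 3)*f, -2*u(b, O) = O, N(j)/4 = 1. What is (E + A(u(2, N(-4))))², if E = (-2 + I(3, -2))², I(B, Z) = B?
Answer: 1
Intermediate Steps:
N(j) = 4 (N(j) = 4*1 = 4)
u(b, O) = -O/2
A(f) = 0 (A(f) = 0*f = 0)
E = 1 (E = (-2 + 3)² = 1² = 1)
(E + A(u(2, N(-4))))² = (1 + 0)² = 1² = 1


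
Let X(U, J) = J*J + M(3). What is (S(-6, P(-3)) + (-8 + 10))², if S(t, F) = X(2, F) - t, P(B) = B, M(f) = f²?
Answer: 676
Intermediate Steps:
X(U, J) = 9 + J² (X(U, J) = J*J + 3² = J² + 9 = 9 + J²)
S(t, F) = 9 + F² - t (S(t, F) = (9 + F²) - t = 9 + F² - t)
(S(-6, P(-3)) + (-8 + 10))² = ((9 + (-3)² - 1*(-6)) + (-8 + 10))² = ((9 + 9 + 6) + 2)² = (24 + 2)² = 26² = 676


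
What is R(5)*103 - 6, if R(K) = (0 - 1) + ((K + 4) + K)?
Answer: 1333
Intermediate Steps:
R(K) = 3 + 2*K (R(K) = -1 + ((4 + K) + K) = -1 + (4 + 2*K) = 3 + 2*K)
R(5)*103 - 6 = (3 + 2*5)*103 - 6 = (3 + 10)*103 - 6 = 13*103 - 6 = 1339 - 6 = 1333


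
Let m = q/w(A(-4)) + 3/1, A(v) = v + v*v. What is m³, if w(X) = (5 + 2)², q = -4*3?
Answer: 2460375/117649 ≈ 20.913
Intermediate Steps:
q = -12
A(v) = v + v²
w(X) = 49 (w(X) = 7² = 49)
m = 135/49 (m = -12/49 + 3/1 = -12*1/49 + 3*1 = -12/49 + 3 = 135/49 ≈ 2.7551)
m³ = (135/49)³ = 2460375/117649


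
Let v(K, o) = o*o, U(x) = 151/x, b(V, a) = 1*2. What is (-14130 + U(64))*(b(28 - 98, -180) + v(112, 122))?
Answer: -6729729867/32 ≈ -2.1030e+8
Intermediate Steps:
b(V, a) = 2
v(K, o) = o²
(-14130 + U(64))*(b(28 - 98, -180) + v(112, 122)) = (-14130 + 151/64)*(2 + 122²) = (-14130 + 151*(1/64))*(2 + 14884) = (-14130 + 151/64)*14886 = -904169/64*14886 = -6729729867/32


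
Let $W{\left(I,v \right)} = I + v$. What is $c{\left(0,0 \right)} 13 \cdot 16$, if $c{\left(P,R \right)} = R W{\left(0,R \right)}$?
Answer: $0$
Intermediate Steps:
$c{\left(P,R \right)} = R^{2}$ ($c{\left(P,R \right)} = R \left(0 + R\right) = R R = R^{2}$)
$c{\left(0,0 \right)} 13 \cdot 16 = 0^{2} \cdot 13 \cdot 16 = 0 \cdot 13 \cdot 16 = 0 \cdot 16 = 0$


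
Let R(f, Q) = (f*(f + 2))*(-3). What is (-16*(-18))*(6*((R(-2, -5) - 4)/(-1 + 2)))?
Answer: -6912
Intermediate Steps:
R(f, Q) = -3*f*(2 + f) (R(f, Q) = (f*(2 + f))*(-3) = -3*f*(2 + f))
(-16*(-18))*(6*((R(-2, -5) - 4)/(-1 + 2))) = (-16*(-18))*(6*((-3*(-2)*(2 - 2) - 4)/(-1 + 2))) = 288*(6*((-3*(-2)*0 - 4)/1)) = 288*(6*((0 - 4)*1)) = 288*(6*(-4*1)) = 288*(6*(-4)) = 288*(-24) = -6912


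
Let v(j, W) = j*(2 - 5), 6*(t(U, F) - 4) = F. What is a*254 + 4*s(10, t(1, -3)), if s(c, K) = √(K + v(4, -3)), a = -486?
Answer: -123444 + 2*I*√34 ≈ -1.2344e+5 + 11.662*I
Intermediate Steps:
t(U, F) = 4 + F/6
v(j, W) = -3*j (v(j, W) = j*(-3) = -3*j)
s(c, K) = √(-12 + K) (s(c, K) = √(K - 3*4) = √(K - 12) = √(-12 + K))
a*254 + 4*s(10, t(1, -3)) = -486*254 + 4*√(-12 + (4 + (⅙)*(-3))) = -123444 + 4*√(-12 + (4 - ½)) = -123444 + 4*√(-12 + 7/2) = -123444 + 4*√(-17/2) = -123444 + 4*(I*√34/2) = -123444 + 2*I*√34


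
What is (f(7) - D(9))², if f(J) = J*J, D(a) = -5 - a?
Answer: 3969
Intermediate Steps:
f(J) = J²
(f(7) - D(9))² = (7² - (-5 - 1*9))² = (49 - (-5 - 9))² = (49 - 1*(-14))² = (49 + 14)² = 63² = 3969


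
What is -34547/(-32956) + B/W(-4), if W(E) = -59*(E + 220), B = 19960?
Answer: -27191849/52498908 ≈ -0.51795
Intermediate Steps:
W(E) = -12980 - 59*E (W(E) = -59*(220 + E) = -12980 - 59*E)
-34547/(-32956) + B/W(-4) = -34547/(-32956) + 19960/(-12980 - 59*(-4)) = -34547*(-1/32956) + 19960/(-12980 + 236) = 34547/32956 + 19960/(-12744) = 34547/32956 + 19960*(-1/12744) = 34547/32956 - 2495/1593 = -27191849/52498908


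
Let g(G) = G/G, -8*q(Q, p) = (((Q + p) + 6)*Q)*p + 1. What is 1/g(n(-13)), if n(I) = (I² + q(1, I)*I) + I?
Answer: 1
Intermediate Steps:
q(Q, p) = -⅛ - Q*p*(6 + Q + p)/8 (q(Q, p) = -((((Q + p) + 6)*Q)*p + 1)/8 = -(((6 + Q + p)*Q)*p + 1)/8 = -((Q*(6 + Q + p))*p + 1)/8 = -(Q*p*(6 + Q + p) + 1)/8 = -(1 + Q*p*(6 + Q + p))/8 = -⅛ - Q*p*(6 + Q + p)/8)
n(I) = I + I² + I*(-⅛ - 7*I/8 - I²/8) (n(I) = (I² + (-⅛ - ¾*1*I - ⅛*1*I² - ⅛*I*1²)*I) + I = (I² + (-⅛ - 3*I/4 - I²/8 - ⅛*I*1)*I) + I = (I² + (-⅛ - 3*I/4 - I²/8 - I/8)*I) + I = (I² + (-⅛ - 7*I/8 - I²/8)*I) + I = (I² + I*(-⅛ - 7*I/8 - I²/8)) + I = I + I² + I*(-⅛ - 7*I/8 - I²/8))
g(G) = 1
1/g(n(-13)) = 1/1 = 1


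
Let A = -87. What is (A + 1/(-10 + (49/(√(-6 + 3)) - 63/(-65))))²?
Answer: 3*(9445983820*√3 + 22979193719*I)/(2*(1869595*√3 + 4555259*I)) ≈ 7570.8 - 5.5824*I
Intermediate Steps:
(A + 1/(-10 + (49/(√(-6 + 3)) - 63/(-65))))² = (-87 + 1/(-10 + (49/(√(-6 + 3)) - 63/(-65))))² = (-87 + 1/(-10 + (49/(√(-3)) - 63*(-1/65))))² = (-87 + 1/(-10 + (49/((I*√3)) + 63/65)))² = (-87 + 1/(-10 + (49*(-I*√3/3) + 63/65)))² = (-87 + 1/(-10 + (-49*I*√3/3 + 63/65)))² = (-87 + 1/(-10 + (63/65 - 49*I*√3/3)))² = (-87 + 1/(-587/65 - 49*I*√3/3))²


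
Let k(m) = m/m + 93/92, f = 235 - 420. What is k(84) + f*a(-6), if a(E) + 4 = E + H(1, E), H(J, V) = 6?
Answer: 68265/92 ≈ 742.01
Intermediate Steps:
f = -185
a(E) = 2 + E (a(E) = -4 + (E + 6) = -4 + (6 + E) = 2 + E)
k(m) = 185/92 (k(m) = 1 + 93*(1/92) = 1 + 93/92 = 185/92)
k(84) + f*a(-6) = 185/92 - 185*(2 - 6) = 185/92 - 185*(-4) = 185/92 + 740 = 68265/92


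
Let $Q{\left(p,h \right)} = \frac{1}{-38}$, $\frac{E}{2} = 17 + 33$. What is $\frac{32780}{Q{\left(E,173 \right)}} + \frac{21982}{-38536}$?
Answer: $- \frac{24001002511}{19268} \approx -1.2456 \cdot 10^{6}$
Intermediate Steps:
$E = 100$ ($E = 2 \left(17 + 33\right) = 2 \cdot 50 = 100$)
$Q{\left(p,h \right)} = - \frac{1}{38}$
$\frac{32780}{Q{\left(E,173 \right)}} + \frac{21982}{-38536} = \frac{32780}{- \frac{1}{38}} + \frac{21982}{-38536} = 32780 \left(-38\right) + 21982 \left(- \frac{1}{38536}\right) = -1245640 - \frac{10991}{19268} = - \frac{24001002511}{19268}$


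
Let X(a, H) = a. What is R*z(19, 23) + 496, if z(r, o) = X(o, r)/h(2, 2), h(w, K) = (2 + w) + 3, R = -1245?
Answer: -25163/7 ≈ -3594.7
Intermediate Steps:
h(w, K) = 5 + w
z(r, o) = o/7 (z(r, o) = o/(5 + 2) = o/7)
R*z(19, 23) + 496 = -1245*23/7 + 496 = -28635/7 + 496 = -25163/7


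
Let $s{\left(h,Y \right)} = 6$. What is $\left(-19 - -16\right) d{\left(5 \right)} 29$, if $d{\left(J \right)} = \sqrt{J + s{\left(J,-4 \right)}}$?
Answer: $- 87 \sqrt{11} \approx -288.55$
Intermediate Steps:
$d{\left(J \right)} = \sqrt{6 + J}$ ($d{\left(J \right)} = \sqrt{J + 6} = \sqrt{6 + J}$)
$\left(-19 - -16\right) d{\left(5 \right)} 29 = \left(-19 - -16\right) \sqrt{6 + 5} \cdot 29 = \left(-19 + 16\right) \sqrt{11} \cdot 29 = - 3 \sqrt{11} \cdot 29 = - 87 \sqrt{11}$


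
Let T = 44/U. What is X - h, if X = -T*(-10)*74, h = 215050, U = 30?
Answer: -641894/3 ≈ -2.1396e+5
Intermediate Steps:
T = 22/15 (T = 44/30 = 44*(1/30) = 22/15 ≈ 1.4667)
X = 3256/3 (X = -(22/15)*(-10)*74 = -(-44)*74/3 = -1*(-3256/3) = 3256/3 ≈ 1085.3)
X - h = 3256/3 - 1*215050 = 3256/3 - 215050 = -641894/3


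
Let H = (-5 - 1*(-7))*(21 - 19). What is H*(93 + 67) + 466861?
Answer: 467501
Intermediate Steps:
H = 4 (H = (-5 + 7)*2 = 2*2 = 4)
H*(93 + 67) + 466861 = 4*(93 + 67) + 466861 = 4*160 + 466861 = 640 + 466861 = 467501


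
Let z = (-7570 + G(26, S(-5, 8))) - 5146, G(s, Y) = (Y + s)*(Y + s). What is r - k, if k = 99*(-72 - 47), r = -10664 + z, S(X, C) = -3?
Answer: -11070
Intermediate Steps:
G(s, Y) = (Y + s)²
z = -12187 (z = (-7570 + (-3 + 26)²) - 5146 = (-7570 + 23²) - 5146 = (-7570 + 529) - 5146 = -7041 - 5146 = -12187)
r = -22851 (r = -10664 - 12187 = -22851)
k = -11781 (k = 99*(-119) = -11781)
r - k = -22851 - 1*(-11781) = -22851 + 11781 = -11070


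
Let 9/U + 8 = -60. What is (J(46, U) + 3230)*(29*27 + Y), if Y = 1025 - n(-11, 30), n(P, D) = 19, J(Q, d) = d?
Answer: 392919859/68 ≈ 5.7782e+6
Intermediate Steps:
U = -9/68 (U = 9/(-8 - 60) = 9/(-68) = 9*(-1/68) = -9/68 ≈ -0.13235)
Y = 1006 (Y = 1025 - 1*19 = 1025 - 19 = 1006)
(J(46, U) + 3230)*(29*27 + Y) = (-9/68 + 3230)*(29*27 + 1006) = 219631*(783 + 1006)/68 = (219631/68)*1789 = 392919859/68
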